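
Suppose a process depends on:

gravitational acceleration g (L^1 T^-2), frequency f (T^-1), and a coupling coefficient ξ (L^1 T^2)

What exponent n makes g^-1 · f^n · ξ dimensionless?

Balance the T exponent: (-1)·n from f, plus −(-2) + (2) = 4 from the rest, must sum to zero.
−n + 4 = 0, so n = 4.

4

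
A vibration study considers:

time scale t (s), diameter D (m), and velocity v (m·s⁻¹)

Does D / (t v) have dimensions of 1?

Sum the exponent of each base dimension across the product:
  L: −[t]_L + [D]_L − [v]_L = −(0) + (1) − (1) = 0
  T: −[t]_T + [D]_T − [v]_T = −(1) + (0) − (-1) = 0
All base exponents vanish — dimensionless.

yes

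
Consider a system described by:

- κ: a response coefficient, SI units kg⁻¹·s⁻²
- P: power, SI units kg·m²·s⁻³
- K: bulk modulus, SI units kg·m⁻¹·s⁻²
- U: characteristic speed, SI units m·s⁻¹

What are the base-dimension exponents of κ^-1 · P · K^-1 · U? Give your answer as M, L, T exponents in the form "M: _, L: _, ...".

Collect each base-dimension exponent across the product:
  M: −(-1) + (1) − (1) + (0) = 1
  L: −(0) + (2) − (-1) + (1) = 4
  T: −(-2) + (-3) − (-2) + (-1) = 0
So the dimensions are [M L⁴].

M: 1, L: 4, T: 0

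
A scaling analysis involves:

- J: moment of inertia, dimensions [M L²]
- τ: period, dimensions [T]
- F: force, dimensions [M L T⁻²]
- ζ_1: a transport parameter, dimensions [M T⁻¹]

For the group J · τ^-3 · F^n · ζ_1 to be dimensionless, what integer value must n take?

Balance the M exponent: (1)·n from F, plus (1) − 3·(0) + (1) = 2 from the rest, must sum to zero.
n + 2 = 0, so n = -2.

-2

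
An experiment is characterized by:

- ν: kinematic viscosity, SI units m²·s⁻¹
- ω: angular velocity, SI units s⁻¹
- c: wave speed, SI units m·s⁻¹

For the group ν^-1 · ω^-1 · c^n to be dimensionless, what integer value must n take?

2

Balance the L exponent: (1)·n from c, plus −(2) − (0) = -2 from the rest, must sum to zero.
n − 2 = 0, so n = 2.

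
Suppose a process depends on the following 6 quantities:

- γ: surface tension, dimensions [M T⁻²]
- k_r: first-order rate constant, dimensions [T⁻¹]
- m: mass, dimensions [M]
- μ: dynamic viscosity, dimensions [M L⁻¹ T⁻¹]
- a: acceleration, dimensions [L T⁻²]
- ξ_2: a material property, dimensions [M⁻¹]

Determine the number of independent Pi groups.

3

There are 6 variables and 3 base dimensions (M, L, T).
The dimension matrix has rank 3.
Independent dimensionless groups: 6 − 3 = 3.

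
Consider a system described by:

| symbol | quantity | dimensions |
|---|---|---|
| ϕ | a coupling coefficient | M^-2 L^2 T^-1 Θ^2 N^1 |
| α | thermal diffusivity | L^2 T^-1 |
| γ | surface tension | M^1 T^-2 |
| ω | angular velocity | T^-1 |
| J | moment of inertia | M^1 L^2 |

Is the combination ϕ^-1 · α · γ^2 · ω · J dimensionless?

no

Sum the exponent of each base dimension across the product:
  M: −[ϕ]_M + [α]_M + 2·[γ]_M + [ω]_M + [J]_M = −(-2) + (0) + 2·(1) + (0) + (1) = 5
  L: −[ϕ]_L + [α]_L + 2·[γ]_L + [ω]_L + [J]_L = −(2) + (2) + 2·(0) + (0) + (2) = 2
  T: −[ϕ]_T + [α]_T + 2·[γ]_T + [ω]_T + [J]_T = −(-1) + (-1) + 2·(-2) + (-1) + (0) = -5
  Θ: −[ϕ]_Θ + [α]_Θ + 2·[γ]_Θ + [ω]_Θ + [J]_Θ = −(2) + (0) + 2·(0) + (0) + (0) = -2
  N: −[ϕ]_N + [α]_N + 2·[γ]_N + [ω]_N + [J]_N = −(1) + (0) + 2·(0) + (0) + (0) = -1
Net dimensions [M⁵ L² T⁻⁵ Θ⁻² N⁻¹] ≠ [1] — not dimensionless.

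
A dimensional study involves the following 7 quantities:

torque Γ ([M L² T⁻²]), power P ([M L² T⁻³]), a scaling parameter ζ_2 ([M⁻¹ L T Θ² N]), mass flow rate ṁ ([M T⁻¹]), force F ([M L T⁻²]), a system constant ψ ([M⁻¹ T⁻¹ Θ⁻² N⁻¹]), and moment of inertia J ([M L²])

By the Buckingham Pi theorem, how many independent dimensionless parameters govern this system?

There are 7 variables and 5 base dimensions (M, L, T, Θ, N).
The dimension matrix has rank 4 (less than 5: the dimension vectors are linearly dependent).
Independent dimensionless groups: 7 − 4 = 3.

3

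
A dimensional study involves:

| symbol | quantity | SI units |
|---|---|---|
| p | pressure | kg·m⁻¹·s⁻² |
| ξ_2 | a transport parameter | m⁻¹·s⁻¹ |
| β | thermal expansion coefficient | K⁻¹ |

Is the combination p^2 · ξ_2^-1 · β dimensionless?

Sum the exponent of each base dimension across the product:
  M: 2·[p]_M − [ξ_2]_M + [β]_M = 2·(1) − (0) + (0) = 2
  L: 2·[p]_L − [ξ_2]_L + [β]_L = 2·(-1) − (-1) + (0) = -1
  T: 2·[p]_T − [ξ_2]_T + [β]_T = 2·(-2) − (-1) + (0) = -3
  Θ: 2·[p]_Θ − [ξ_2]_Θ + [β]_Θ = 2·(0) − (0) + (-1) = -1
Net dimensions [M² L⁻¹ T⁻³ Θ⁻¹] ≠ [1] — not dimensionless.

no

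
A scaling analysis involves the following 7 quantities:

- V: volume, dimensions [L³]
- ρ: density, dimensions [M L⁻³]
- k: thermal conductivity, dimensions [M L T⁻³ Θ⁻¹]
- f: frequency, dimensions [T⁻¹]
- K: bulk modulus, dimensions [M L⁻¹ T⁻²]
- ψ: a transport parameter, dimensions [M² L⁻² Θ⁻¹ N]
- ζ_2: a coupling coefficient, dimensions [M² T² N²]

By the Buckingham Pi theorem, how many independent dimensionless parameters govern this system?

There are 7 variables and 5 base dimensions (M, L, T, Θ, N).
The dimension matrix has rank 5.
Independent dimensionless groups: 7 − 5 = 2.

2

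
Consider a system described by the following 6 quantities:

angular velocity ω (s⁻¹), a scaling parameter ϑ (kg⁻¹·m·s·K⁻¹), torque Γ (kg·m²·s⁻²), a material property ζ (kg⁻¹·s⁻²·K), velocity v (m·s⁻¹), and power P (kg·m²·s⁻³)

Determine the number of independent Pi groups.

2

There are 6 variables and 4 base dimensions (M, L, T, Θ).
The dimension matrix has rank 4.
Independent dimensionless groups: 6 − 4 = 2.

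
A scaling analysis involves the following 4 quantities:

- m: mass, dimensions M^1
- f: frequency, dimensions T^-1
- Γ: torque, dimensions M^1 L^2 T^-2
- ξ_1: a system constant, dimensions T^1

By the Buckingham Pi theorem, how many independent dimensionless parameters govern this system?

There are 4 variables and 3 base dimensions (M, L, T).
The dimension matrix has rank 3.
Independent dimensionless groups: 4 − 3 = 1.

1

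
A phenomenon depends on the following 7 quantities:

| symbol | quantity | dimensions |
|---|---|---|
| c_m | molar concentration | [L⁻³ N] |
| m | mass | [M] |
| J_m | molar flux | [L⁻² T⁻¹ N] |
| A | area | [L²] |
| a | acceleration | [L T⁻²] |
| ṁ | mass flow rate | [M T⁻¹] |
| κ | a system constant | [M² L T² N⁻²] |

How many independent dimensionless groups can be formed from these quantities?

3

There are 7 variables and 4 base dimensions (M, L, T, N).
The dimension matrix has rank 4.
Independent dimensionless groups: 7 − 4 = 3.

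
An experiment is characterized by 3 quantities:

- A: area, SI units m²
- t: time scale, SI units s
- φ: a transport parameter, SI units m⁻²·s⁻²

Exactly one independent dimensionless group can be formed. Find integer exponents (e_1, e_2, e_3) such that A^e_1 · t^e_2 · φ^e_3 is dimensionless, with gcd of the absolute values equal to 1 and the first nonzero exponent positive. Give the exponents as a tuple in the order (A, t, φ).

L: e_1·(2) + e_2·(0) + e_3·(-2) = 0
T: e_1·(0) + e_2·(1) + e_3·(-2) = 0
Solving this homogeneous linear system for the smallest-integer solution (first nonzero entry positive) gives (1, 2, 1).

(1, 2, 1)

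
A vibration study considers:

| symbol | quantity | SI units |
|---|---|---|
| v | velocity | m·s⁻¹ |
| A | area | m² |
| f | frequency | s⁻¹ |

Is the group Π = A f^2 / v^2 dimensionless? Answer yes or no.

yes

Sum the exponent of each base dimension across the product:
  M: −2·[v]_M + [A]_M + 2·[f]_M = −2·(0) + (0) + 2·(0) = 0
  L: −2·[v]_L + [A]_L + 2·[f]_L = −2·(1) + (2) + 2·(0) = 0
  T: −2·[v]_T + [A]_T + 2·[f]_T = −2·(-1) + (0) + 2·(-1) = 0
All base exponents vanish — dimensionless.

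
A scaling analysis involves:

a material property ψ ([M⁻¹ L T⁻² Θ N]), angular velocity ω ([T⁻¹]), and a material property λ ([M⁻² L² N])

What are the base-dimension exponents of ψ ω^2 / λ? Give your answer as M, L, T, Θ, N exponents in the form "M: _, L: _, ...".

M: 1, L: -1, T: -4, Θ: 1, N: 0

Collect each base-dimension exponent across the product:
  M: (-1) + 2·(0) − (-2) = 1
  L: (1) + 2·(0) − (2) = -1
  T: (-2) + 2·(-1) − (0) = -4
  Θ: (1) + 2·(0) − (0) = 1
  N: (1) + 2·(0) − (1) = 0
So the dimensions are [M L⁻¹ T⁻⁴ Θ].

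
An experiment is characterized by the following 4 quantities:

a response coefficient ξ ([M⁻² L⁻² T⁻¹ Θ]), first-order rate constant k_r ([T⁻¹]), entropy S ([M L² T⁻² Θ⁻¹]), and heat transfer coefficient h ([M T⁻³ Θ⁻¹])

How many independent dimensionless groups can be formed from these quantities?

0

There are 4 variables and 4 base dimensions (M, L, T, Θ).
The dimension matrix has rank 4.
Independent dimensionless groups: 4 − 4 = 0.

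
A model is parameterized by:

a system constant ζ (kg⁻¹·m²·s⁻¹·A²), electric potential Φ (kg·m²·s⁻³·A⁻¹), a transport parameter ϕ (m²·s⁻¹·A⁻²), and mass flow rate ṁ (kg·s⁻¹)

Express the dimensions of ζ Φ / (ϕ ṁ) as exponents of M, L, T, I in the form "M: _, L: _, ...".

Collect each base-dimension exponent across the product:
  M: (-1) + (1) − (0) − (1) = -1
  L: (2) + (2) − (2) − (0) = 2
  T: (-1) + (-3) − (-1) − (-1) = -2
  I: (2) + (-1) − (-2) − (0) = 3
So the dimensions are [M⁻¹ L² T⁻² I³].

M: -1, L: 2, T: -2, I: 3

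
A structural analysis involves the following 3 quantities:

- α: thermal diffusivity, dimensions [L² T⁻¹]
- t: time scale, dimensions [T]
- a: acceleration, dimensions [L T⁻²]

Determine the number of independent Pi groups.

There are 3 variables and 2 base dimensions (L, T).
The dimension matrix has rank 2.
Independent dimensionless groups: 3 − 2 = 1.

1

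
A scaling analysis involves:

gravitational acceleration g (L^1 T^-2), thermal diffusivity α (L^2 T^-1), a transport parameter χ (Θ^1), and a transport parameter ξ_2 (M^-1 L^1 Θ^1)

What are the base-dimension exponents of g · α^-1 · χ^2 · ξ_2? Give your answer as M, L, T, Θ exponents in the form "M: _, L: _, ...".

Collect each base-dimension exponent across the product:
  M: (0) − (0) + 2·(0) + (-1) = -1
  L: (1) − (2) + 2·(0) + (1) = 0
  T: (-2) − (-1) + 2·(0) + (0) = -1
  Θ: (0) − (0) + 2·(1) + (1) = 3
So the dimensions are [M⁻¹ T⁻¹ Θ³].

M: -1, L: 0, T: -1, Θ: 3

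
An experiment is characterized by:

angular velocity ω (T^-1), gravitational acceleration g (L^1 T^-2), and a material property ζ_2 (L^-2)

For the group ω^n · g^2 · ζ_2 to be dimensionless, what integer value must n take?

-4

Balance the T exponent: (-1)·n from ω, plus 2·(-2) + (0) = -4 from the rest, must sum to zero.
−n − 4 = 0, so n = -4.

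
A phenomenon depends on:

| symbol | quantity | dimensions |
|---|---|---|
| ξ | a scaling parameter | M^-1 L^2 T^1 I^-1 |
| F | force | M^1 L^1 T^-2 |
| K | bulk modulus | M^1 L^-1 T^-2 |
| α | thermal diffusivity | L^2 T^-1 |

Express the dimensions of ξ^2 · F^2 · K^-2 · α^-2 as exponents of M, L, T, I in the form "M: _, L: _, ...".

Collect each base-dimension exponent across the product:
  M: 2·(-1) + 2·(1) − 2·(1) − 2·(0) = -2
  L: 2·(2) + 2·(1) − 2·(-1) − 2·(2) = 4
  T: 2·(1) + 2·(-2) − 2·(-2) − 2·(-1) = 4
  I: 2·(-1) + 2·(0) − 2·(0) − 2·(0) = -2
So the dimensions are [M⁻² L⁴ T⁴ I⁻²].

M: -2, L: 4, T: 4, I: -2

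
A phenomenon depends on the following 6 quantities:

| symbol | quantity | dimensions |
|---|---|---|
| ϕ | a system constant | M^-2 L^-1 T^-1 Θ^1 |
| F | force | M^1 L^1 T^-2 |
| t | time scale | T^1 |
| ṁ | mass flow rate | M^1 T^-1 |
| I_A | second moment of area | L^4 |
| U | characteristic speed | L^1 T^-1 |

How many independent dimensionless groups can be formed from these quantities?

2

There are 6 variables and 4 base dimensions (M, L, T, Θ).
The dimension matrix has rank 4.
Independent dimensionless groups: 6 − 4 = 2.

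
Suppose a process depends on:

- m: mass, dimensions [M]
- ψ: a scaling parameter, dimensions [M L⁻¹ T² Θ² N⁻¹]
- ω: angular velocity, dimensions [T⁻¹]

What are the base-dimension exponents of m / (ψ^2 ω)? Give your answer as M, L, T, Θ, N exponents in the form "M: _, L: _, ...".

Collect each base-dimension exponent across the product:
  M: (1) − 2·(1) − (0) = -1
  L: (0) − 2·(-1) − (0) = 2
  T: (0) − 2·(2) − (-1) = -3
  Θ: (0) − 2·(2) − (0) = -4
  N: (0) − 2·(-1) − (0) = 2
So the dimensions are [M⁻¹ L² T⁻³ Θ⁻⁴ N²].

M: -1, L: 2, T: -3, Θ: -4, N: 2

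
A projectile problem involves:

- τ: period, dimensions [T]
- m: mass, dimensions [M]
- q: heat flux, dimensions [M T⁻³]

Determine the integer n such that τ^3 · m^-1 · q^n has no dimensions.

1

Balance the M exponent: (1)·n from q, plus 3·(0) − (1) = -1 from the rest, must sum to zero.
n − 1 = 0, so n = 1.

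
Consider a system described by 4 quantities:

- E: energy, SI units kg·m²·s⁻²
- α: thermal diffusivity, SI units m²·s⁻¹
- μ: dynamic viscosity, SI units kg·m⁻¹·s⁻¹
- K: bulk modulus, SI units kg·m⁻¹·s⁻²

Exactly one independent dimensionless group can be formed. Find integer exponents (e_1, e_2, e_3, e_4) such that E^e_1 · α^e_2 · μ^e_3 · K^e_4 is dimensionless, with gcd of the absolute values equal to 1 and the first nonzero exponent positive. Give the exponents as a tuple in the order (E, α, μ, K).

(2, -3, -3, 1)

M: e_1·(1) + e_2·(0) + e_3·(1) + e_4·(1) = 0
L: e_1·(2) + e_2·(2) + e_3·(-1) + e_4·(-1) = 0
T: e_1·(-2) + e_2·(-1) + e_3·(-1) + e_4·(-2) = 0
Solving this homogeneous linear system for the smallest-integer solution (first nonzero entry positive) gives (2, -3, -3, 1).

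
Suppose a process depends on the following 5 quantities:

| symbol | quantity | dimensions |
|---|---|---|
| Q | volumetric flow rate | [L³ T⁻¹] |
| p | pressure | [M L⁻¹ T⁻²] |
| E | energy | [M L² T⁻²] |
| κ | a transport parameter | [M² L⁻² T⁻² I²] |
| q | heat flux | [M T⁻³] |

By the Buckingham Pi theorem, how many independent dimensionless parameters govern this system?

1

There are 5 variables and 4 base dimensions (M, L, T, I).
The dimension matrix has rank 4.
Independent dimensionless groups: 5 − 4 = 1.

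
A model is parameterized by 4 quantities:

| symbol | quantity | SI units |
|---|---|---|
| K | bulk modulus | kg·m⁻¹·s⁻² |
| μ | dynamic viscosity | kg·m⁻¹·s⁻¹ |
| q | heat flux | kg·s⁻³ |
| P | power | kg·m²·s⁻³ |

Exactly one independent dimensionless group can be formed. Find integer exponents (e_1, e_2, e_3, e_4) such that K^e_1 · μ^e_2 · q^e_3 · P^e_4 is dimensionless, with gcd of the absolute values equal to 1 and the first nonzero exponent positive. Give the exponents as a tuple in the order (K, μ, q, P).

M: e_1·(1) + e_2·(1) + e_3·(1) + e_4·(1) = 0
L: e_1·(-1) + e_2·(-1) + e_3·(0) + e_4·(2) = 0
T: e_1·(-2) + e_2·(-1) + e_3·(-3) + e_4·(-3) = 0
Solving this homogeneous linear system for the smallest-integer solution (first nonzero entry positive) gives (4, -2, -3, 1).

(4, -2, -3, 1)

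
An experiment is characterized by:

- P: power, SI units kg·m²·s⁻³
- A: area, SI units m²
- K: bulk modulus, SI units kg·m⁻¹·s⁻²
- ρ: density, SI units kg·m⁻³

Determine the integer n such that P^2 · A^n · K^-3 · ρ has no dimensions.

Balance the L exponent: (2)·n from A, plus 2·(2) − 3·(-1) + (-3) = 4 from the rest, must sum to zero.
2n + 4 = 0, so n = -2.

-2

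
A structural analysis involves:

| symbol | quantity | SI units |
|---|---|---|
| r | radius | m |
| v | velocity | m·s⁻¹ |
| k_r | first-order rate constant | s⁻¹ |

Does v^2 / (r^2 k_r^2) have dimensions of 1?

yes

Sum the exponent of each base dimension across the product:
  L: −2·[r]_L + 2·[v]_L − 2·[k_r]_L = −2·(1) + 2·(1) − 2·(0) = 0
  T: −2·[r]_T + 2·[v]_T − 2·[k_r]_T = −2·(0) + 2·(-1) − 2·(-1) = 0
All base exponents vanish — dimensionless.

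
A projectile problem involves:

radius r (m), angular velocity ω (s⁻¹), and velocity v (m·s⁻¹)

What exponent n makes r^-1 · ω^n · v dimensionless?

Balance the T exponent: (-1)·n from ω, plus −(0) + (-1) = -1 from the rest, must sum to zero.
−n − 1 = 0, so n = -1.

-1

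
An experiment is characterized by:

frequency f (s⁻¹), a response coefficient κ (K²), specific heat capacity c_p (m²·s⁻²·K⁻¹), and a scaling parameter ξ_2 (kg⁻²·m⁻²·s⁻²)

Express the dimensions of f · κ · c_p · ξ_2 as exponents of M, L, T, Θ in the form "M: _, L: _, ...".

M: -2, L: 0, T: -5, Θ: 1

Collect each base-dimension exponent across the product:
  M: (0) + (0) + (0) + (-2) = -2
  L: (0) + (0) + (2) + (-2) = 0
  T: (-1) + (0) + (-2) + (-2) = -5
  Θ: (0) + (2) + (-1) + (0) = 1
So the dimensions are [M⁻² T⁻⁵ Θ].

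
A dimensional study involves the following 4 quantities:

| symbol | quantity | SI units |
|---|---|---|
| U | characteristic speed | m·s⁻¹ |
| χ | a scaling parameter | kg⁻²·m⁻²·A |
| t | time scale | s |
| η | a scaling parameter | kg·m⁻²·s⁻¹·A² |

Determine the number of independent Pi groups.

0

There are 4 variables and 4 base dimensions (M, L, T, I).
The dimension matrix has rank 4.
Independent dimensionless groups: 4 − 4 = 0.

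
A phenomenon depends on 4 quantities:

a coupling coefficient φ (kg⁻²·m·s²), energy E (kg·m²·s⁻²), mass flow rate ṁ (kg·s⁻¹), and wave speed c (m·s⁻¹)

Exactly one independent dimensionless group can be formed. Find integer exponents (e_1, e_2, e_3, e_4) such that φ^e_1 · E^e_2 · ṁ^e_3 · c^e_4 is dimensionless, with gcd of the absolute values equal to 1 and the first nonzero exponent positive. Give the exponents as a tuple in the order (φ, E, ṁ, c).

M: e_1·(-2) + e_2·(1) + e_3·(1) + e_4·(0) = 0
L: e_1·(1) + e_2·(2) + e_3·(0) + e_4·(1) = 0
T: e_1·(2) + e_2·(-2) + e_3·(-1) + e_4·(-1) = 0
Solving this homogeneous linear system for the smallest-integer solution (first nonzero entry positive) gives (1, -1, 3, 1).

(1, -1, 3, 1)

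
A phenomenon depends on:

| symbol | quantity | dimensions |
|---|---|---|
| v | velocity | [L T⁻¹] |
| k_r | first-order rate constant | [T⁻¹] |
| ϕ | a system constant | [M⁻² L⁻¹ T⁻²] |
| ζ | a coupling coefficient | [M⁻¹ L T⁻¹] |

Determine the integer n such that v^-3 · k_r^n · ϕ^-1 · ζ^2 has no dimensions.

3

Balance the T exponent: (-1)·n from k_r, plus −3·(-1) − (-2) + 2·(-1) = 3 from the rest, must sum to zero.
−n + 3 = 0, so n = 3.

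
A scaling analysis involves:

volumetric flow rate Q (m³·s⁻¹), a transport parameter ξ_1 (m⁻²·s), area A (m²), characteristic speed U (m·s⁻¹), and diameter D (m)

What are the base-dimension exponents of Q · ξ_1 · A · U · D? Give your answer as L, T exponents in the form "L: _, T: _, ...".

L: 5, T: -1

Collect each base-dimension exponent across the product:
  L: (3) + (-2) + (2) + (1) + (1) = 5
  T: (-1) + (1) + (0) + (-1) + (0) = -1
So the dimensions are [L⁵ T⁻¹].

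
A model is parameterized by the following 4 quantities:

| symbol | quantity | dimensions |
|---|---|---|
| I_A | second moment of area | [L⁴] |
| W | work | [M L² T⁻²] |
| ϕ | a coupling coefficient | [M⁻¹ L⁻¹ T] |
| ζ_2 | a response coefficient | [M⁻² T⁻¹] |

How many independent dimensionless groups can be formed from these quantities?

1

There are 4 variables and 3 base dimensions (M, L, T).
The dimension matrix has rank 3.
Independent dimensionless groups: 4 − 3 = 1.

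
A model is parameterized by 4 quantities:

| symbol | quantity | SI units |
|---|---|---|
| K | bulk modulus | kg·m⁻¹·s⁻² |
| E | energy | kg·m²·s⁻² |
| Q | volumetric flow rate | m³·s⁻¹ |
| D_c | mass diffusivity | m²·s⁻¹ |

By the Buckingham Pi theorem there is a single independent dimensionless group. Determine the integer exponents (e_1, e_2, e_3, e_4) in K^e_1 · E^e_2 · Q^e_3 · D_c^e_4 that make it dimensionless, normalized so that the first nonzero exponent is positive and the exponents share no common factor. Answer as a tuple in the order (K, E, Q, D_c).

M: e_1·(1) + e_2·(1) + e_3·(0) + e_4·(0) = 0
L: e_1·(-1) + e_2·(2) + e_3·(3) + e_4·(2) = 0
T: e_1·(-2) + e_2·(-2) + e_3·(-1) + e_4·(-1) = 0
Solving this homogeneous linear system for the smallest-integer solution (first nonzero entry positive) gives (1, -1, 3, -3).

(1, -1, 3, -3)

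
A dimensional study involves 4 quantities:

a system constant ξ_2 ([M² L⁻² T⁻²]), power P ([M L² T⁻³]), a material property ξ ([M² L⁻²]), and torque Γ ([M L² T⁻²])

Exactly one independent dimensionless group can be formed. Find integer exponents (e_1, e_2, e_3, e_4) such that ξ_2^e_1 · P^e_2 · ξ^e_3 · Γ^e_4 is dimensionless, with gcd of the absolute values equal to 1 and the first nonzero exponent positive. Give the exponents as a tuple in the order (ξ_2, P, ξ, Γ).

(1, -2, -1, 2)

M: e_1·(2) + e_2·(1) + e_3·(2) + e_4·(1) = 0
L: e_1·(-2) + e_2·(2) + e_3·(-2) + e_4·(2) = 0
T: e_1·(-2) + e_2·(-3) + e_3·(0) + e_4·(-2) = 0
Solving this homogeneous linear system for the smallest-integer solution (first nonzero entry positive) gives (1, -2, -1, 2).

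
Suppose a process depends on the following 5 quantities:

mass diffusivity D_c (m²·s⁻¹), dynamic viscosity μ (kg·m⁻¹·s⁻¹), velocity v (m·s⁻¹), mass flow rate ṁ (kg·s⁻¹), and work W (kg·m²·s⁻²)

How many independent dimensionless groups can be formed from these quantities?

2

There are 5 variables and 3 base dimensions (M, L, T).
The dimension matrix has rank 3.
Independent dimensionless groups: 5 − 3 = 2.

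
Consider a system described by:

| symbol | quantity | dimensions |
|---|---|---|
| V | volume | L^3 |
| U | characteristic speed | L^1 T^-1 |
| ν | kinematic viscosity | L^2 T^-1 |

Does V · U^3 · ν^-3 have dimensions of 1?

Sum the exponent of each base dimension across the product:
  M: [V]_M + 3·[U]_M − 3·[ν]_M = (0) + 3·(0) − 3·(0) = 0
  L: [V]_L + 3·[U]_L − 3·[ν]_L = (3) + 3·(1) − 3·(2) = 0
  T: [V]_T + 3·[U]_T − 3·[ν]_T = (0) + 3·(-1) − 3·(-1) = 0
All base exponents vanish — dimensionless.

yes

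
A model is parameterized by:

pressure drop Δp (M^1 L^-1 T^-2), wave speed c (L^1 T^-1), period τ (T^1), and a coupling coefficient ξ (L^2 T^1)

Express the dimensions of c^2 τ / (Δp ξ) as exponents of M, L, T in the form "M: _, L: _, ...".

M: -1, L: 1, T: 0

Collect each base-dimension exponent across the product:
  M: −(1) + 2·(0) + (0) − (0) = -1
  L: −(-1) + 2·(1) + (0) − (2) = 1
  T: −(-2) + 2·(-1) + (1) − (1) = 0
So the dimensions are [M⁻¹ L].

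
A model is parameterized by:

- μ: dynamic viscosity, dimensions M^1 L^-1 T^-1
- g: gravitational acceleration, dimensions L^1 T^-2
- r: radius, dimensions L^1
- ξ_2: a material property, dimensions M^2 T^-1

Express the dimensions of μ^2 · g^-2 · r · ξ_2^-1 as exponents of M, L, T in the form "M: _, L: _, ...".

M: 0, L: -3, T: 3

Collect each base-dimension exponent across the product:
  M: 2·(1) − 2·(0) + (0) − (2) = 0
  L: 2·(-1) − 2·(1) + (1) − (0) = -3
  T: 2·(-1) − 2·(-2) + (0) − (-1) = 3
So the dimensions are [L⁻³ T³].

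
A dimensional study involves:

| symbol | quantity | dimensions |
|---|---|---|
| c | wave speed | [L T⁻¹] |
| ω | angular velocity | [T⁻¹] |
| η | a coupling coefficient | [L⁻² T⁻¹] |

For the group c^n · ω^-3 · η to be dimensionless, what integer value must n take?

2

Balance the L exponent: (1)·n from c, plus −3·(0) + (-2) = -2 from the rest, must sum to zero.
n − 2 = 0, so n = 2.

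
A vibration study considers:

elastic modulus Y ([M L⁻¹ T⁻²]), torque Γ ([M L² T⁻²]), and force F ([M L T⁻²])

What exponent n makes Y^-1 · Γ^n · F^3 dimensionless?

Balance the M exponent: (1)·n from Γ, plus −(1) + 3·(1) = 2 from the rest, must sum to zero.
n + 2 = 0, so n = -2.

-2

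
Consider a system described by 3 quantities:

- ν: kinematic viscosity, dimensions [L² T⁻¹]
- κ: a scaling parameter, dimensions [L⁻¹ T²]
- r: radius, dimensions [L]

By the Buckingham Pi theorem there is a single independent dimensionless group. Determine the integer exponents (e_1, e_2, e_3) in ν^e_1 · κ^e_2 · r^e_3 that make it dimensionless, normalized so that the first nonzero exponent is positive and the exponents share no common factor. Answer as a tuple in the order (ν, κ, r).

L: e_1·(2) + e_2·(-1) + e_3·(1) = 0
T: e_1·(-1) + e_2·(2) + e_3·(0) = 0
Solving this homogeneous linear system for the smallest-integer solution (first nonzero entry positive) gives (2, 1, -3).

(2, 1, -3)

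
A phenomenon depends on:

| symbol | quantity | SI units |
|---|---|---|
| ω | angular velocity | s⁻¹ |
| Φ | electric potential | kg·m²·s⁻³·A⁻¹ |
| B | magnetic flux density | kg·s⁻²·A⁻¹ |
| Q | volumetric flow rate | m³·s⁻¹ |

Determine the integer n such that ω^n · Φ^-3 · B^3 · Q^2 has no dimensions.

Balance the T exponent: (-1)·n from ω, plus −3·(-3) + 3·(-2) + 2·(-1) = 1 from the rest, must sum to zero.
−n + 1 = 0, so n = 1.

1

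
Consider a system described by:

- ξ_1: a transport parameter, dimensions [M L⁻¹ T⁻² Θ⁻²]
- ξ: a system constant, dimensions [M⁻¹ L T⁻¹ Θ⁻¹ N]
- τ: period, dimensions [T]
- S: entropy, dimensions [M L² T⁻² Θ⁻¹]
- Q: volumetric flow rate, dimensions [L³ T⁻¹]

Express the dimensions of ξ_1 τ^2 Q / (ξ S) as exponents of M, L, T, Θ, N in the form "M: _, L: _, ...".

Collect each base-dimension exponent across the product:
  M: (1) − (-1) + 2·(0) − (1) + (0) = 1
  L: (-1) − (1) + 2·(0) − (2) + (3) = -1
  T: (-2) − (-1) + 2·(1) − (-2) + (-1) = 2
  Θ: (-2) − (-1) + 2·(0) − (-1) + (0) = 0
  N: (0) − (1) + 2·(0) − (0) + (0) = -1
So the dimensions are [M L⁻¹ T² N⁻¹].

M: 1, L: -1, T: 2, Θ: 0, N: -1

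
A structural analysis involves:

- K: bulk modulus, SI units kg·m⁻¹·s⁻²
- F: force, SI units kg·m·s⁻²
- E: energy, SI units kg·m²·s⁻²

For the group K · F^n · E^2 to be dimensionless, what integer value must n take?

-3

Balance the M exponent: (1)·n from F, plus (1) + 2·(1) = 3 from the rest, must sum to zero.
n + 3 = 0, so n = -3.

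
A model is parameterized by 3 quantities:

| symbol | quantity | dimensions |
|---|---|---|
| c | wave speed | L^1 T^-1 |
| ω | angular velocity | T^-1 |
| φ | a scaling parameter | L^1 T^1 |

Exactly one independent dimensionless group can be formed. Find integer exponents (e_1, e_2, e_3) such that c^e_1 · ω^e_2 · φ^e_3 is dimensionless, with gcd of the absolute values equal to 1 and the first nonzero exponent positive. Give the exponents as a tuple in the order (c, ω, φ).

L: e_1·(1) + e_2·(0) + e_3·(1) = 0
T: e_1·(-1) + e_2·(-1) + e_3·(1) = 0
Solving this homogeneous linear system for the smallest-integer solution (first nonzero entry positive) gives (1, -2, -1).

(1, -2, -1)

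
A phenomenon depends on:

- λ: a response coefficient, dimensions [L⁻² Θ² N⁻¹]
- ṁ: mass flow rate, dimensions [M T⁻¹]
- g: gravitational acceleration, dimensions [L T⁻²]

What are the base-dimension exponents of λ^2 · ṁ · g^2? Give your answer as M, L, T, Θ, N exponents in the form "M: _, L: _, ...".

Collect each base-dimension exponent across the product:
  M: 2·(0) + (1) + 2·(0) = 1
  L: 2·(-2) + (0) + 2·(1) = -2
  T: 2·(0) + (-1) + 2·(-2) = -5
  Θ: 2·(2) + (0) + 2·(0) = 4
  N: 2·(-1) + (0) + 2·(0) = -2
So the dimensions are [M L⁻² T⁻⁵ Θ⁴ N⁻²].

M: 1, L: -2, T: -5, Θ: 4, N: -2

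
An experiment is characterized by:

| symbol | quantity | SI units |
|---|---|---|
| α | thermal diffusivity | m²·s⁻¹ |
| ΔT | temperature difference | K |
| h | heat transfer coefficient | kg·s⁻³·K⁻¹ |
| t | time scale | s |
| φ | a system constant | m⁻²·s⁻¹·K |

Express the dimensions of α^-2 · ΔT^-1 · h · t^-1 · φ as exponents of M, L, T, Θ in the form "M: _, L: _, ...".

Collect each base-dimension exponent across the product:
  M: −2·(0) − (0) + (1) − (0) + (0) = 1
  L: −2·(2) − (0) + (0) − (0) + (-2) = -6
  T: −2·(-1) − (0) + (-3) − (1) + (-1) = -3
  Θ: −2·(0) − (1) + (-1) − (0) + (1) = -1
So the dimensions are [M L⁻⁶ T⁻³ Θ⁻¹].

M: 1, L: -6, T: -3, Θ: -1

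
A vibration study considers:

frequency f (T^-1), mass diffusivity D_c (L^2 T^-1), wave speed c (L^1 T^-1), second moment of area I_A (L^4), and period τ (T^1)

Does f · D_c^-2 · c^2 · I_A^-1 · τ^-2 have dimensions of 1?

no

Sum the exponent of each base dimension across the product:
  L: [f]_L − 2·[D_c]_L + 2·[c]_L − [I_A]_L − 2·[τ]_L = (0) − 2·(2) + 2·(1) − (4) − 2·(0) = -6
  T: [f]_T − 2·[D_c]_T + 2·[c]_T − [I_A]_T − 2·[τ]_T = (-1) − 2·(-1) + 2·(-1) − (0) − 2·(1) = -3
Net dimensions [L⁻⁶ T⁻³] ≠ [1] — not dimensionless.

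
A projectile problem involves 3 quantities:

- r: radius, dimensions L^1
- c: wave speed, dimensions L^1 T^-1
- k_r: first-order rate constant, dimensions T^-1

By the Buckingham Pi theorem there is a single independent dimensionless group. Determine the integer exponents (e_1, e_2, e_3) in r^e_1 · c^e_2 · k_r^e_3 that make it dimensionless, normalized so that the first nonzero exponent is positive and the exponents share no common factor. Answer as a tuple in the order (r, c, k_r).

L: e_1·(1) + e_2·(1) + e_3·(0) = 0
T: e_1·(0) + e_2·(-1) + e_3·(-1) = 0
Solving this homogeneous linear system for the smallest-integer solution (first nonzero entry positive) gives (1, -1, 1).

(1, -1, 1)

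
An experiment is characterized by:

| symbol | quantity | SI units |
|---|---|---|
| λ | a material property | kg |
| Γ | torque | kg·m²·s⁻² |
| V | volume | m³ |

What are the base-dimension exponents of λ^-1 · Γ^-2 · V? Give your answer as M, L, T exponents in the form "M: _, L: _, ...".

Collect each base-dimension exponent across the product:
  M: −(1) − 2·(1) + (0) = -3
  L: −(0) − 2·(2) + (3) = -1
  T: −(0) − 2·(-2) + (0) = 4
So the dimensions are [M⁻³ L⁻¹ T⁴].

M: -3, L: -1, T: 4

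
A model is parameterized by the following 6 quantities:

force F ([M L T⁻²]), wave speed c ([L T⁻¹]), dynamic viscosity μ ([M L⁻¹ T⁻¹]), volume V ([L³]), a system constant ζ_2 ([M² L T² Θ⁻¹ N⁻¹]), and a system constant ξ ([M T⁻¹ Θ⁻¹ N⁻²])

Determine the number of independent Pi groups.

There are 6 variables and 5 base dimensions (M, L, T, Θ, N).
The dimension matrix has rank 5.
Independent dimensionless groups: 6 − 5 = 1.

1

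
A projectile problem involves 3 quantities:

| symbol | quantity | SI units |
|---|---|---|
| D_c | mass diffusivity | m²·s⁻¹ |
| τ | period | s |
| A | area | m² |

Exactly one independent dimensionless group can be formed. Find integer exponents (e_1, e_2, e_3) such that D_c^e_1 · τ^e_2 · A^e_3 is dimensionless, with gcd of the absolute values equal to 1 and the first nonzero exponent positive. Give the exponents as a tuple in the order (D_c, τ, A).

(1, 1, -1)

L: e_1·(2) + e_2·(0) + e_3·(2) = 0
T: e_1·(-1) + e_2·(1) + e_3·(0) = 0
Solving this homogeneous linear system for the smallest-integer solution (first nonzero entry positive) gives (1, 1, -1).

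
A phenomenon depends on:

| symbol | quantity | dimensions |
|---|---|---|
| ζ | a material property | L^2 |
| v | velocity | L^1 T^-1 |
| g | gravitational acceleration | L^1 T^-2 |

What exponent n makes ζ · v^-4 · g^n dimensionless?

2

Balance the L exponent: (1)·n from g, plus (2) − 4·(1) = -2 from the rest, must sum to zero.
n − 2 = 0, so n = 2.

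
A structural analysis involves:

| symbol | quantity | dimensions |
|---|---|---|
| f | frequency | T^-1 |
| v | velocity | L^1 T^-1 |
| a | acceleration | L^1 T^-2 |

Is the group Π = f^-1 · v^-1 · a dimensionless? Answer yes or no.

yes

Sum the exponent of each base dimension across the product:
  L: −[f]_L − [v]_L + [a]_L = −(0) − (1) + (1) = 0
  T: −[f]_T − [v]_T + [a]_T = −(-1) − (-1) + (-2) = 0
All base exponents vanish — dimensionless.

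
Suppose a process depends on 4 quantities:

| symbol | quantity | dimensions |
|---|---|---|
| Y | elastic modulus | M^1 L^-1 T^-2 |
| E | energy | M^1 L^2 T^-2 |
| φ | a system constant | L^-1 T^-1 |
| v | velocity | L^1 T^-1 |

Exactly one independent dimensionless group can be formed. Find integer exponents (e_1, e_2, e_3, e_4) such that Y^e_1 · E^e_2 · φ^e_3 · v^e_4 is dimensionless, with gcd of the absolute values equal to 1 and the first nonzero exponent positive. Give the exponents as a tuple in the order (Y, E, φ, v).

M: e_1·(1) + e_2·(1) + e_3·(0) + e_4·(0) = 0
L: e_1·(-1) + e_2·(2) + e_3·(-1) + e_4·(1) = 0
T: e_1·(-2) + e_2·(-2) + e_3·(-1) + e_4·(-1) = 0
Solving this homogeneous linear system for the smallest-integer solution (first nonzero entry positive) gives (2, -2, -3, 3).

(2, -2, -3, 3)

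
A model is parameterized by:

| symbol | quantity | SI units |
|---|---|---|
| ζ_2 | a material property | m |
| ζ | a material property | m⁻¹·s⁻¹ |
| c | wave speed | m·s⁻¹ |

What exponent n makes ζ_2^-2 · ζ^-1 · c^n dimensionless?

1

Balance the L exponent: (1)·n from c, plus −2·(1) − (-1) = -1 from the rest, must sum to zero.
n − 1 = 0, so n = 1.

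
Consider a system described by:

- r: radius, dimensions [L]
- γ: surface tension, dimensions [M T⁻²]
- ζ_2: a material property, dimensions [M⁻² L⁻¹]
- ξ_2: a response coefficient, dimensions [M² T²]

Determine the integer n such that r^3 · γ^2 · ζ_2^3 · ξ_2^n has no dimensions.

2

Balance the M exponent: (2)·n from ξ_2, plus 3·(0) + 2·(1) + 3·(-2) = -4 from the rest, must sum to zero.
2n − 4 = 0, so n = 2.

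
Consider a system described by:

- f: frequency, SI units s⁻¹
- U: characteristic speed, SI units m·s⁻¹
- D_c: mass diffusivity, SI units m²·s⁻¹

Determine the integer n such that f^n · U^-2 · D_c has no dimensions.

1

Balance the T exponent: (-1)·n from f, plus −2·(-1) + (-1) = 1 from the rest, must sum to zero.
−n + 1 = 0, so n = 1.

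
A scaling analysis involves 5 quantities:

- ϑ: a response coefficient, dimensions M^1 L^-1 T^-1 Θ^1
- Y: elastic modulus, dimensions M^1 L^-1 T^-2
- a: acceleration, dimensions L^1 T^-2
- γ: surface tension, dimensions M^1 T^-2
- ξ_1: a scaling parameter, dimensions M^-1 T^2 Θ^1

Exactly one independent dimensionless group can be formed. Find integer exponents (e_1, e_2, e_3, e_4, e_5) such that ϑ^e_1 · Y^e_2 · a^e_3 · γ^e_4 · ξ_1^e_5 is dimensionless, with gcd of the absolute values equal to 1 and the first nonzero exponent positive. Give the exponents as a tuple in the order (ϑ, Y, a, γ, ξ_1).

(2, -1, 1, -3, -2)

M: e_1·(1) + e_2·(1) + e_3·(0) + e_4·(1) + e_5·(-1) = 0
L: e_1·(-1) + e_2·(-1) + e_3·(1) + e_4·(0) + e_5·(0) = 0
T: e_1·(-1) + e_2·(-2) + e_3·(-2) + e_4·(-2) + e_5·(2) = 0
Θ: e_1·(1) + e_2·(0) + e_3·(0) + e_4·(0) + e_5·(1) = 0
Solving this homogeneous linear system for the smallest-integer solution (first nonzero entry positive) gives (2, -1, 1, -3, -2).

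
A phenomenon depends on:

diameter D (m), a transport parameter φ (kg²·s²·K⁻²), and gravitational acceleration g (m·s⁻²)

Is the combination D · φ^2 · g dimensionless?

no

Sum the exponent of each base dimension across the product:
  M: [D]_M + 2·[φ]_M + [g]_M = (0) + 2·(2) + (0) = 4
  L: [D]_L + 2·[φ]_L + [g]_L = (1) + 2·(0) + (1) = 2
  T: [D]_T + 2·[φ]_T + [g]_T = (0) + 2·(2) + (-2) = 2
  Θ: [D]_Θ + 2·[φ]_Θ + [g]_Θ = (0) + 2·(-2) + (0) = -4
Net dimensions [M⁴ L² T² Θ⁻⁴] ≠ [1] — not dimensionless.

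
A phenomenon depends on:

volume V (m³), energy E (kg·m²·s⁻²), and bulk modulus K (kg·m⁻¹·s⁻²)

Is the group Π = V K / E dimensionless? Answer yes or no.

Sum the exponent of each base dimension across the product:
  M: [V]_M − [E]_M + [K]_M = (0) − (1) + (1) = 0
  L: [V]_L − [E]_L + [K]_L = (3) − (2) + (-1) = 0
  T: [V]_T − [E]_T + [K]_T = (0) − (-2) + (-2) = 0
  Θ: [V]_Θ − [E]_Θ + [K]_Θ = (0) − (0) + (0) = 0
All base exponents vanish — dimensionless.

yes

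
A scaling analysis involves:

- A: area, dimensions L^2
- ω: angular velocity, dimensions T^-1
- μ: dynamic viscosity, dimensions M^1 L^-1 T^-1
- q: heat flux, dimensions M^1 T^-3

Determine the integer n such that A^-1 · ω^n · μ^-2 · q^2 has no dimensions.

Balance the T exponent: (-1)·n from ω, plus −(0) − 2·(-1) + 2·(-3) = -4 from the rest, must sum to zero.
−n − 4 = 0, so n = -4.

-4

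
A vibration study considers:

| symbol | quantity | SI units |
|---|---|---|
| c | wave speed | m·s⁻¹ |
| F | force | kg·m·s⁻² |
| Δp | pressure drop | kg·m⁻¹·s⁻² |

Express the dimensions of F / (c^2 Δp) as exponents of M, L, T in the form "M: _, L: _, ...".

Collect each base-dimension exponent across the product:
  M: −2·(0) + (1) − (1) = 0
  L: −2·(1) + (1) − (-1) = 0
  T: −2·(-1) + (-2) − (-2) = 2
So the dimensions are [T²].

M: 0, L: 0, T: 2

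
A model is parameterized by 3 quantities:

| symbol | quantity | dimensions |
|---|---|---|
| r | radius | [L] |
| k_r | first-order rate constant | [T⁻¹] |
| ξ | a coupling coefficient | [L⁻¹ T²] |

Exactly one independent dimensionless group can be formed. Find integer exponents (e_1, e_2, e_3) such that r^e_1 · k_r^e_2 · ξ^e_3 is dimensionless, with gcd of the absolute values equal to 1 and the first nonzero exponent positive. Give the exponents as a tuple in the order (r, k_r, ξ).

L: e_1·(1) + e_2·(0) + e_3·(-1) = 0
T: e_1·(0) + e_2·(-1) + e_3·(2) = 0
Solving this homogeneous linear system for the smallest-integer solution (first nonzero entry positive) gives (1, 2, 1).

(1, 2, 1)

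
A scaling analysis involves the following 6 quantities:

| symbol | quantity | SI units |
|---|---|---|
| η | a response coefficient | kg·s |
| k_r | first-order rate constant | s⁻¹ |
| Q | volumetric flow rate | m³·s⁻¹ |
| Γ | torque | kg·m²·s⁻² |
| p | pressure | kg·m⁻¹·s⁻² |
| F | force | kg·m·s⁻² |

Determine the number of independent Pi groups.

3

There are 6 variables and 3 base dimensions (M, L, T).
The dimension matrix has rank 3.
Independent dimensionless groups: 6 − 3 = 3.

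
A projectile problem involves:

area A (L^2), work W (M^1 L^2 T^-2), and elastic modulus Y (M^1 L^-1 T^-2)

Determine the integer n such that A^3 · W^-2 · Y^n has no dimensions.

2

Balance the M exponent: (1)·n from Y, plus 3·(0) − 2·(1) = -2 from the rest, must sum to zero.
n − 2 = 0, so n = 2.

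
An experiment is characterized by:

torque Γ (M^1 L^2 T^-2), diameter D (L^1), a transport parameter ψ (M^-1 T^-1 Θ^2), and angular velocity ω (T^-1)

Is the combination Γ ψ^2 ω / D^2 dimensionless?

Sum the exponent of each base dimension across the product:
  M: [Γ]_M − 2·[D]_M + 2·[ψ]_M + [ω]_M = (1) − 2·(0) + 2·(-1) + (0) = -1
  L: [Γ]_L − 2·[D]_L + 2·[ψ]_L + [ω]_L = (2) − 2·(1) + 2·(0) + (0) = 0
  T: [Γ]_T − 2·[D]_T + 2·[ψ]_T + [ω]_T = (-2) − 2·(0) + 2·(-1) + (-1) = -5
  Θ: [Γ]_Θ − 2·[D]_Θ + 2·[ψ]_Θ + [ω]_Θ = (0) − 2·(0) + 2·(2) + (0) = 4
Net dimensions [M⁻¹ T⁻⁵ Θ⁴] ≠ [1] — not dimensionless.

no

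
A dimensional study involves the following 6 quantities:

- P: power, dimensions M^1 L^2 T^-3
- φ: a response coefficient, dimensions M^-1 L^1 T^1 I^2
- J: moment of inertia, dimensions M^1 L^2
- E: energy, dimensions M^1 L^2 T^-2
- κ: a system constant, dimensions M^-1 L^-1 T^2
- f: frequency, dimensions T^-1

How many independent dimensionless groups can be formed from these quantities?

There are 6 variables and 4 base dimensions (M, L, T, I).
The dimension matrix has rank 4.
Independent dimensionless groups: 6 − 4 = 2.

2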